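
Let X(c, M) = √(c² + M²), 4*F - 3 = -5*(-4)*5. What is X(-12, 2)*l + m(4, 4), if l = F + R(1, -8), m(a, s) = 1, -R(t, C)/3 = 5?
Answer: 1 + 43*√37/2 ≈ 131.78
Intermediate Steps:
R(t, C) = -15 (R(t, C) = -3*5 = -15)
F = 103/4 (F = ¾ + (-5*(-4)*5)/4 = ¾ + (20*5)/4 = ¾ + (¼)*100 = ¾ + 25 = 103/4 ≈ 25.750)
l = 43/4 (l = 103/4 - 15 = 43/4 ≈ 10.750)
X(c, M) = √(M² + c²)
X(-12, 2)*l + m(4, 4) = √(2² + (-12)²)*(43/4) + 1 = √(4 + 144)*(43/4) + 1 = √148*(43/4) + 1 = (2*√37)*(43/4) + 1 = 43*√37/2 + 1 = 1 + 43*√37/2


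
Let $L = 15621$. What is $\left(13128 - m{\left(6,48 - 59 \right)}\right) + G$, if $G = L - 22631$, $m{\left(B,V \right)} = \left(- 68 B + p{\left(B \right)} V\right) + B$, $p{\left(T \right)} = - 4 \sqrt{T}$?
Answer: $6520 - 44 \sqrt{6} \approx 6412.2$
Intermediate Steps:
$m{\left(B,V \right)} = - 67 B - 4 V \sqrt{B}$ ($m{\left(B,V \right)} = \left(- 68 B + - 4 \sqrt{B} V\right) + B = \left(- 68 B - 4 V \sqrt{B}\right) + B = - 67 B - 4 V \sqrt{B}$)
$G = -7010$ ($G = 15621 - 22631 = -7010$)
$\left(13128 - m{\left(6,48 - 59 \right)}\right) + G = \left(13128 - \left(\left(-67\right) 6 - 4 \left(48 - 59\right) \sqrt{6}\right)\right) - 7010 = \left(13128 - \left(-402 - 4 \left(48 - 59\right) \sqrt{6}\right)\right) - 7010 = \left(13128 - \left(-402 - - 44 \sqrt{6}\right)\right) - 7010 = \left(13128 - \left(-402 + 44 \sqrt{6}\right)\right) - 7010 = \left(13128 + \left(402 - 44 \sqrt{6}\right)\right) - 7010 = \left(13530 - 44 \sqrt{6}\right) - 7010 = 6520 - 44 \sqrt{6}$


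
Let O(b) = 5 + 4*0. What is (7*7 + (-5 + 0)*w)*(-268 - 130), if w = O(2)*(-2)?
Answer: -39402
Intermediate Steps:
O(b) = 5 (O(b) = 5 + 0 = 5)
w = -10 (w = 5*(-2) = -10)
(7*7 + (-5 + 0)*w)*(-268 - 130) = (7*7 + (-5 + 0)*(-10))*(-268 - 130) = (49 - 5*(-10))*(-398) = (49 + 50)*(-398) = 99*(-398) = -39402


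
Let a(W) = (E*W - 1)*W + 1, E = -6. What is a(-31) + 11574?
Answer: 5840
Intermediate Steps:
a(W) = 1 + W*(-1 - 6*W) (a(W) = (-6*W - 1)*W + 1 = (-1 - 6*W)*W + 1 = W*(-1 - 6*W) + 1 = 1 + W*(-1 - 6*W))
a(-31) + 11574 = (1 - 1*(-31) - 6*(-31)²) + 11574 = (1 + 31 - 6*961) + 11574 = (1 + 31 - 5766) + 11574 = -5734 + 11574 = 5840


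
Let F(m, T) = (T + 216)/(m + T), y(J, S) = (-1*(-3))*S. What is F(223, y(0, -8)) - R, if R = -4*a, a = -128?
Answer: -101696/199 ≈ -511.04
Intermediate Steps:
y(J, S) = 3*S
R = 512 (R = -4*(-128) = 512)
F(m, T) = (216 + T)/(T + m)
F(223, y(0, -8)) - R = (216 + 3*(-8))/(3*(-8) + 223) - 1*512 = (216 - 24)/(-24 + 223) - 512 = 192/199 - 512 = -101696/199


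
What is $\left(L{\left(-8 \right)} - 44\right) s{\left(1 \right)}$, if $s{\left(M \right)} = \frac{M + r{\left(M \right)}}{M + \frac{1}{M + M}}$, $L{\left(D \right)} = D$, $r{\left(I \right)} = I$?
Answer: $- \frac{208}{3} \approx -69.333$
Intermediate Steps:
$s{\left(M \right)} = \frac{2 M}{M + \frac{1}{2 M}}$ ($s{\left(M \right)} = \frac{M + M}{M + \frac{1}{M + M}} = \frac{2 M}{M + \frac{1}{2 M}}$)
$\left(L{\left(-8 \right)} - 44\right) s{\left(1 \right)} = \left(-8 - 44\right) \frac{4 \cdot 1^{2}}{1 + 2 \cdot 1^{2}} = - 52 \cdot 4 \cdot 1 \frac{1}{1 + 2 \cdot 1} = - 52 \cdot 4 \cdot 1 \frac{1}{1 + 2} = - 52 \cdot 4 \cdot 1 \cdot \frac{1}{3} = \left(-52\right) \frac{4}{3} = - \frac{208}{3}$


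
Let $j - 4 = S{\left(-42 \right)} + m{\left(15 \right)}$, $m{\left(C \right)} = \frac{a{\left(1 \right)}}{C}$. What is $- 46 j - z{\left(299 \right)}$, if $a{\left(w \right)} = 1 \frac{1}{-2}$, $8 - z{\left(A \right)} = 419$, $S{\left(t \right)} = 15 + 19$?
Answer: $- \frac{20032}{15} \approx -1335.5$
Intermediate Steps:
$S{\left(t \right)} = 34$
$z{\left(A \right)} = -411$ ($z{\left(A \right)} = 8 - 419 = -411$)
$a{\left(w \right)} = - \frac{1}{2}$ ($a{\left(w \right)} = 1 \left(- \frac{1}{2}\right) = - \frac{1}{2}$)
$m{\left(C \right)} = - \frac{1}{2 C}$
$j = \frac{1139}{30}$ ($j = 4 + \left(34 - \frac{1}{2 \cdot 15}\right) = 4 + \left(34 - \frac{1}{30}\right) = 4 + \frac{1019}{30} = \frac{1139}{30} \approx 37.967$)
$- 46 j - z{\left(299 \right)} = \left(-46\right) \frac{1139}{30} - -411 = - \frac{26197}{15} + 411 = - \frac{20032}{15}$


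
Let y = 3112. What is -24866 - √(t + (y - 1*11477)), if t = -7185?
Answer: -24866 - 5*I*√622 ≈ -24866.0 - 124.7*I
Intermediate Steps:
-24866 - √(t + (y - 1*11477)) = -24866 - √(-7185 + (3112 - 1*11477)) = -24866 - √(-7185 + (3112 - 11477)) = -24866 - √(-7185 - 8365) = -24866 - √(-15550) = -24866 - 5*I*√622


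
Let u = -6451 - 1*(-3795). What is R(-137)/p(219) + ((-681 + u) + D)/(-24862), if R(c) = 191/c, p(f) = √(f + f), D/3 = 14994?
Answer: -41645/24862 - 191*√438/60006 ≈ -1.7417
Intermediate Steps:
u = -2656 (u = -6451 + 3795 = -2656)
D = 44982 (D = 3*14994 = 44982)
p(f) = √2*√f (p(f) = √(2*f) = √2*√f)
R(-137)/p(219) + ((-681 + u) + D)/(-24862) = (191/(-137))/((√2*√219)) + ((-681 - 2656) + 44982)/(-24862) = (191*(-1/137))/(√438) + (-3337 + 44982)*(-1/24862) = -191*√438/60006 + 41645*(-1/24862) = -191*√438/60006 - 41645/24862 = -41645/24862 - 191*√438/60006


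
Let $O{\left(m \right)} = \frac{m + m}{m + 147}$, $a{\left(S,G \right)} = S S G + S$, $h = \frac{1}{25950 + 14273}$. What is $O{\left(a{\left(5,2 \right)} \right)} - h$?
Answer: $\frac{2212164}{4062523} \approx 0.54453$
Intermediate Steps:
$h = \frac{1}{40223} \approx 2.4861 \cdot 10^{-5}$
$a{\left(S,G \right)} = S + G S^{2}$ ($a{\left(S,G \right)} = S^{2} G + S = G S^{2} + S = S + G S^{2}$)
$O{\left(m \right)} = \frac{2 m}{147 + m}$
$O{\left(a{\left(5,2 \right)} \right)} - h = \frac{2 \cdot 5 \left(1 + 2 \cdot 5\right)}{147 + 5 \left(1 + 2 \cdot 5\right)} - \frac{1}{40223} = \frac{2 \cdot 5 \left(1 + 10\right)}{147 + 5 \left(1 + 10\right)} - \frac{1}{40223} = \frac{2 \cdot 5 \cdot 11}{147 + 5 \cdot 11} - \frac{1}{40223} = 2 \cdot 55 \frac{1}{147 + 55} - \frac{1}{40223} = 2 \cdot 55 \cdot \frac{1}{202} - \frac{1}{40223} = \frac{55}{101} - \frac{1}{40223} = \frac{2212164}{4062523}$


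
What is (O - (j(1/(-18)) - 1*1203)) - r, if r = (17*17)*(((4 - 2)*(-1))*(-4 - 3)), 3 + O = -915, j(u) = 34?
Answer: -3795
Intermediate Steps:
O = -918 (O = -3 - 915 = -918)
r = 4046 (r = 289*((2*(-1))*(-7)) = 289*(-2*(-7)) = 289*14 = 4046)
(O - (j(1/(-18)) - 1*1203)) - r = (-918 - (34 - 1*1203)) - 1*4046 = (-918 - (34 - 1203)) - 4046 = (-918 - 1*(-1169)) - 4046 = (-918 + 1169) - 4046 = 251 - 4046 = -3795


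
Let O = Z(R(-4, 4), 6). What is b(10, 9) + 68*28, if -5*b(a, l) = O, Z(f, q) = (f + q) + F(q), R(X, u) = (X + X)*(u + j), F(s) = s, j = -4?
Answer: 9508/5 ≈ 1901.6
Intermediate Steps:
R(X, u) = 2*X*(-4 + u) (R(X, u) = (X + X)*(u - 4) = (2*X)*(-4 + u) = 2*X*(-4 + u))
Z(f, q) = f + 2*q (Z(f, q) = (f + q) + q = f + 2*q)
O = 12 (O = 2*(-4)*(-4 + 4) + 2*6 = 2*(-4)*0 + 12 = 0 + 12 = 12)
b(a, l) = -12/5 (b(a, l) = -⅕*12 = -12/5)
b(10, 9) + 68*28 = -12/5 + 68*28 = -12/5 + 1904 = 9508/5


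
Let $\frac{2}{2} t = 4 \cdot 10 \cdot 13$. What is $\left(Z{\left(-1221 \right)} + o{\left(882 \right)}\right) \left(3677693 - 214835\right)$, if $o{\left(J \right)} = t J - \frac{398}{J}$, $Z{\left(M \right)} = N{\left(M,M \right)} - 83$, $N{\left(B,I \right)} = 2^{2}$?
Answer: $\frac{11115510453132}{7} \approx 1.5879 \cdot 10^{12}$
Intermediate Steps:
$t = 520$ ($t = 4 \cdot 10 \cdot 13 = 40 \cdot 13 = 520$)
$N{\left(B,I \right)} = 4$
$Z{\left(M \right)} = -79$ ($Z{\left(M \right)} = 4 - 83 = -79$)
$o{\left(J \right)} = - \frac{398}{J} + 520 J$ ($o{\left(J \right)} = 520 J - \frac{398}{J} = - \frac{398}{J} + 520 J$)
$\left(Z{\left(-1221 \right)} + o{\left(882 \right)}\right) \left(3677693 - 214835\right) = \left(-79 + \left(- \frac{398}{882} + 520 \cdot 882\right)\right) \left(3677693 - 214835\right) = \left(-79 + \left(\left(-398\right) \frac{1}{882} + 458640\right)\right) 3462858 = \left(-79 + \left(- \frac{199}{441} + 458640\right)\right) 3462858 = \left(-79 + \frac{202260041}{441}\right) 3462858 = \frac{202225202}{441} \cdot 3462858 = \frac{11115510453132}{7}$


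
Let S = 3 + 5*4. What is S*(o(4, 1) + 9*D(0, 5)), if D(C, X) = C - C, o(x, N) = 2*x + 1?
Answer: 207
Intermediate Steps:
S = 23 (S = 3 + 20 = 23)
o(x, N) = 1 + 2*x
D(C, X) = 0
S*(o(4, 1) + 9*D(0, 5)) = 23*((1 + 2*4) + 9*0) = 23*((1 + 8) + 0) = 23*(9 + 0) = 23*9 = 207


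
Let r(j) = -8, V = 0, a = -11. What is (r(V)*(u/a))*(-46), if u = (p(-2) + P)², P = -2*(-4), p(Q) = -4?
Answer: -5888/11 ≈ -535.27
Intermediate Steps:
P = 8
u = 16 (u = (-4 + 8)² = 4² = 16)
(r(V)*(u/a))*(-46) = -128/(-11)*(-46) = -128*(-1)/11*(-46) = -8*(-16/11)*(-46) = (128/11)*(-46) = -5888/11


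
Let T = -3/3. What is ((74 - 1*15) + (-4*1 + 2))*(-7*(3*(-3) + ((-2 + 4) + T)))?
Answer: 3192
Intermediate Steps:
T = -1 (T = -3*1/3 = -1)
((74 - 1*15) + (-4*1 + 2))*(-7*(3*(-3) + ((-2 + 4) + T))) = ((74 - 1*15) + (-4*1 + 2))*(-7*(3*(-3) + ((-2 + 4) - 1))) = ((74 - 15) + (-4 + 2))*(-7*(-9 + (2 - 1))) = (59 - 2)*(-7*(-9 + 1)) = 57*(-7*(-8)) = 57*56 = 3192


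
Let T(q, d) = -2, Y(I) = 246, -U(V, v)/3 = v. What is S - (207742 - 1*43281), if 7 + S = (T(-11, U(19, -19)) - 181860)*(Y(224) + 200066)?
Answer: -36429305412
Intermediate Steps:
U(V, v) = -3*v
S = -36429140951 (S = -7 + (-2 - 181860)*(246 + 200066) = -7 - 181862*200312 = -7 - 36429140944 = -36429140951)
S - (207742 - 1*43281) = -36429140951 - (207742 - 1*43281) = -36429140951 - (207742 - 43281) = -36429140951 - 1*164461 = -36429140951 - 164461 = -36429305412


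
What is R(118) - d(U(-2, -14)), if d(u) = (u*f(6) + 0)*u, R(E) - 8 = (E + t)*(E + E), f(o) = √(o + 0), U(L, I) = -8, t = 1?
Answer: 28092 - 64*√6 ≈ 27935.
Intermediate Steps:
f(o) = √o
R(E) = 8 + 2*E*(1 + E) (R(E) = 8 + (E + 1)*(E + E) = 8 + (1 + E)*(2*E) = 8 + 2*E*(1 + E))
d(u) = √6*u² (d(u) = (u*√6 + 0)*u = (u*√6)*u = √6*u²)
R(118) - d(U(-2, -14)) = (8 + 2*118 + 2*118²) - √6*(-8)² = (8 + 236 + 2*13924) - √6*64 = (8 + 236 + 27848) - 64*√6 = 28092 - 64*√6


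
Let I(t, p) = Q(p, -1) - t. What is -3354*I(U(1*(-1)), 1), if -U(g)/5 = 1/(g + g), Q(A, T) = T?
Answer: 11739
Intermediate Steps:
U(g) = -5/(2*g) (U(g) = -5/(g + g) = -5*1/(2*g) = -5/(2*g))
I(t, p) = -1 - t
-3354*I(U(1*(-1)), 1) = -3354*(-1 - (-5)/(2*(1*(-1)))) = -3354*(-1 - (-5)/(2*(-1))) = -3354*(-1 - (-5)*(-1)/2) = -3354*(-1 - 1*5/2) = -3354*(-1 - 5/2) = -3354*(-7/2) = 11739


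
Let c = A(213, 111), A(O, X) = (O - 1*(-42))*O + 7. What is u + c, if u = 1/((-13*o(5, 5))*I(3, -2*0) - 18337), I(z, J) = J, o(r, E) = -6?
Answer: 996102513/18337 ≈ 54322.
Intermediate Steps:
A(O, X) = 7 + O*(42 + O) (A(O, X) = (O + 42)*O + 7 = (42 + O)*O + 7 = O*(42 + O) + 7 = 7 + O*(42 + O))
u = -1/18337 (u = 1/((-13*(-6))*(-2*0) - 18337) = 1/(78*0 - 18337) = 1/(0 - 18337) = 1/(-18337) = -1/18337 ≈ -5.4535e-5)
c = 54322 (c = 7 + 213**2 + 42*213 = 7 + 45369 + 8946 = 54322)
u + c = -1/18337 + 54322 = 996102513/18337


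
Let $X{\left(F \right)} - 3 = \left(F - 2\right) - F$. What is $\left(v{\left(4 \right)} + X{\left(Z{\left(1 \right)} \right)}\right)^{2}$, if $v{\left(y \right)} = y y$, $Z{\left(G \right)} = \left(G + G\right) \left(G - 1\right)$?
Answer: $289$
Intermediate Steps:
$Z{\left(G \right)} = 2 G \left(-1 + G\right)$
$X{\left(F \right)} = 1$ ($X{\left(F \right)} = 3 + \left(\left(F - 2\right) - F\right) = 3 + \left(\left(-2 + F\right) - F\right) = 3 - 2 = 1$)
$v{\left(y \right)} = y^{2}$
$\left(v{\left(4 \right)} + X{\left(Z{\left(1 \right)} \right)}\right)^{2} = \left(4^{2} + 1\right)^{2} = \left(16 + 1\right)^{2} = 17^{2} = 289$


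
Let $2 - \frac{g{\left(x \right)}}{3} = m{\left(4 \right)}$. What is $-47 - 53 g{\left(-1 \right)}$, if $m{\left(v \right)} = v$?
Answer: $271$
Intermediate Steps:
$g{\left(x \right)} = -6$ ($g{\left(x \right)} = 6 - 12 = -6$)
$-47 - 53 g{\left(-1 \right)} = -47 - -318 = -47 + 318 = 271$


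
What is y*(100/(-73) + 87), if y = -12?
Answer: -75012/73 ≈ -1027.6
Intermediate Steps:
y*(100/(-73) + 87) = -12*(100/(-73) + 87) = -12*(100*(-1/73) + 87) = -12*(-100/73 + 87) = -12*6251/73 = -75012/73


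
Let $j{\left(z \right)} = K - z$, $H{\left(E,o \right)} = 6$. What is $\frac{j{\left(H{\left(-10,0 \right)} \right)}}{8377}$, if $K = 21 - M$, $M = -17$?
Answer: $\frac{32}{8377} \approx 0.00382$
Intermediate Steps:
$K = 38$ ($K = 21 - -17 = 21 + 17 = 38$)
$j{\left(z \right)} = 38 - z$
$\frac{j{\left(H{\left(-10,0 \right)} \right)}}{8377} = \frac{38 - 6}{8377} = \left(38 - 6\right) \frac{1}{8377} = 32 \cdot \frac{1}{8377} = \frac{32}{8377}$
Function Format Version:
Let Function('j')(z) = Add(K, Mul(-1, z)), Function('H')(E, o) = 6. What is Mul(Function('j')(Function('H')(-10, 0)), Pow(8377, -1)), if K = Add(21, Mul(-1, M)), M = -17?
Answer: Rational(32, 8377) ≈ 0.0038200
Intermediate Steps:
K = 38 (K = Add(21, Mul(-1, -17)) = Add(21, 17) = 38)
Function('j')(z) = Add(38, Mul(-1, z))
Mul(Function('j')(Function('H')(-10, 0)), Pow(8377, -1)) = Mul(Add(38, Mul(-1, 6)), Pow(8377, -1)) = Mul(Add(38, -6), Rational(1, 8377)) = Mul(32, Rational(1, 8377)) = Rational(32, 8377)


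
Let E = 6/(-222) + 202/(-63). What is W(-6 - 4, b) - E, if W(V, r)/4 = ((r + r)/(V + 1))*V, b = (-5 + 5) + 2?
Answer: 48977/2331 ≈ 21.011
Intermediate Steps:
E = -7537/2331 (E = 6*(-1/222) + 202*(-1/63) = -1/37 - 202/63 = -7537/2331 ≈ -3.2334)
b = 2 (b = 0 + 2 = 2)
W(V, r) = 8*V*r/(1 + V) (W(V, r) = 4*(((r + r)/(V + 1))*V) = 4*(((2*r)/(1 + V))*V) = 4*((2*r/(1 + V))*V) = 4*(2*V*r/(1 + V)) = 8*V*r/(1 + V))
W(-6 - 4, b) - E = 8*(-6 - 4)*2/(1 + (-6 - 4)) - 1*(-7537/2331) = 8*(-10)*2/(1 - 10) + 7537/2331 = 8*(-10)*2/(-9) + 7537/2331 = 8*(-10)*2*(-1/9) + 7537/2331 = 160/9 + 7537/2331 = 48977/2331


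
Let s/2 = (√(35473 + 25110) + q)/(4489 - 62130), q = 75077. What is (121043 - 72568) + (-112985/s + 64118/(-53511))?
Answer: 18468230255732852213/201076334973204 - 6512568385*√60583/11272990692 ≈ 91705.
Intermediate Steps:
s = -150154/57641 - 2*√60583/57641 (s = 2*((√(35473 + 25110) + 75077)/(4489 - 62130)) = 2*((√60583 + 75077)/(-57641)) = 2*((75077 + √60583)*(-1/57641)) = 2*(-75077/57641 - √60583/57641) = -150154/57641 - 2*√60583/57641 ≈ -2.6135)
(121043 - 72568) + (-112985/s + 64118/(-53511)) = (121043 - 72568) + (-112985/(-150154/57641 - 2*√60583/57641) + 64118/(-53511)) = 48475 + (-112985/(-150154/57641 - 2*√60583/57641) + 64118*(-1/53511)) = 48475 + (-112985/(-150154/57641 - 2*√60583/57641) - 64118/53511) = 48475 + (-64118/53511 - 112985/(-150154/57641 - 2*√60583/57641)) = 2593881607/53511 - 112985/(-150154/57641 - 2*√60583/57641)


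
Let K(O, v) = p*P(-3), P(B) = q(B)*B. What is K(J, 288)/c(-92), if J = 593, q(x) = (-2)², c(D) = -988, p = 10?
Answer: 30/247 ≈ 0.12146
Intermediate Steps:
q(x) = 4
P(B) = 4*B
K(O, v) = -120 (K(O, v) = 10*(4*(-3)) = 10*(-12) = -120)
K(J, 288)/c(-92) = -120/(-988) = -120*(-1/988) = 30/247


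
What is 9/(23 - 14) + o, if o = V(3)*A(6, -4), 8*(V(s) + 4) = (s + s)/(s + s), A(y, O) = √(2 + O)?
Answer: 1 - 31*I*√2/8 ≈ 1.0 - 5.4801*I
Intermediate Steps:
V(s) = -31/8 (V(s) = -4 + ((s + s)/(s + s))/8 = -4 + ((2*s)/((2*s)))/8 = -4 + ((2*s)*(1/(2*s)))/8 = -4 + (⅛)*1 = -4 + ⅛ = -31/8)
o = -31*I*√2/8 (o = -31*√(2 - 4)/8 = -31*I*√2/8 ≈ -5.4801*I)
9/(23 - 14) + o = 9/(23 - 14) - 31*I*√2/8 = 9/9 - 31*I*√2/8 = (⅑)*9 - 31*I*√2/8 = 1 - 31*I*√2/8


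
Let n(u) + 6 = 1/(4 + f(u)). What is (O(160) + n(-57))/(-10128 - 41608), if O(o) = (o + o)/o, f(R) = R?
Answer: 213/2742008 ≈ 7.7680e-5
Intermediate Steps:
O(o) = 2 (O(o) = (2*o)/o = 2)
n(u) = -6 + 1/(4 + u)
(O(160) + n(-57))/(-10128 - 41608) = (2 + (-23 - 6*(-57))/(4 - 57))/(-10128 - 41608) = (2 + (-23 + 342)/(-53))/(-51736) = (2 - 1/53*319)*(-1/51736) = (2 - 319/53)*(-1/51736) = -213/53*(-1/51736) = 213/2742008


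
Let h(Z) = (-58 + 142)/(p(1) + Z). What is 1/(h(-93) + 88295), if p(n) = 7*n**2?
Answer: 43/3796643 ≈ 1.1326e-5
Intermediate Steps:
h(Z) = 84/(7 + Z) (h(Z) = (-58 + 142)/(7*1**2 + Z) = 84/(7*1 + Z) = 84/(7 + Z))
1/(h(-93) + 88295) = 1/(84/(7 - 93) + 88295) = 1/(84/(-86) + 88295) = 1/(84*(-1/86) + 88295) = 1/(-42/43 + 88295) = 1/(3796643/43) = 43/3796643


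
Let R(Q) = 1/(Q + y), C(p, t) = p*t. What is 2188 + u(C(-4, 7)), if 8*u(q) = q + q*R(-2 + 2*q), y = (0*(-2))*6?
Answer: 253409/116 ≈ 2184.6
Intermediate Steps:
y = 0 (y = 0*6 = 0)
R(Q) = 1/Q (R(Q) = 1/(Q + 0) = 1/Q)
u(q) = q/8 + q/(8*(-2 + 2*q)) (u(q) = (q + q/(-2 + 2*q))/8 = q/8 + q/(8*(-2 + 2*q)))
2188 + u(C(-4, 7)) = 2188 + (-4*7)*(-1 + 2*(-4*7))/(16*(-1 - 4*7)) = 2188 + (1/16)*(-28)*(-1 + 2*(-28))/(-1 - 28) = 2188 + (1/16)*(-28)*(-1 - 56)/(-29) = 2188 + (1/16)*(-28)*(-1/29)*(-57) = 2188 - 399/116 = 253409/116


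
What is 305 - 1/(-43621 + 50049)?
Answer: 1960539/6428 ≈ 305.00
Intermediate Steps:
305 - 1/(-43621 + 50049) = 305 - 1/6428 = 1960539/6428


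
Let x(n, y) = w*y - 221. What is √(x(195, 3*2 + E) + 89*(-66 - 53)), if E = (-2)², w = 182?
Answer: 4*I*√562 ≈ 94.826*I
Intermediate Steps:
E = 4
x(n, y) = -221 + 182*y (x(n, y) = 182*y - 221 = -221 + 182*y)
√(x(195, 3*2 + E) + 89*(-66 - 53)) = √((-221 + 182*(3*2 + 4)) + 89*(-66 - 53)) = √((-221 + 182*(6 + 4)) + 89*(-119)) = √((-221 + 182*10) - 10591) = √((-221 + 1820) - 10591) = √(1599 - 10591) = √(-8992) = 4*I*√562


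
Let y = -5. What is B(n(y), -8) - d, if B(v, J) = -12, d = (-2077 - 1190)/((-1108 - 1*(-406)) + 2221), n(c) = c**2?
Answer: -14961/1519 ≈ -9.8492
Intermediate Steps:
d = -3267/1519 (d = -3267/((-1108 + 406) + 2221) = -3267/(-702 + 2221) = -3267/1519 ≈ -2.1508)
B(n(y), -8) - d = -12 - 1*(-3267/1519) = -12 + 3267/1519 = -14961/1519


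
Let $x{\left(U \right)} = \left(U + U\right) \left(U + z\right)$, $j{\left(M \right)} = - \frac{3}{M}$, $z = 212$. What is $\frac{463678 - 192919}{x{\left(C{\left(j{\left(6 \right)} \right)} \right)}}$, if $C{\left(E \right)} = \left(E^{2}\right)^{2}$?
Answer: $\frac{11552384}{1131} \approx 10214.0$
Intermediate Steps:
$C{\left(E \right)} = E^{4}$
$x{\left(U \right)} = 2 U \left(212 + U\right)$ ($x{\left(U \right)} = \left(U + U\right) \left(U + 212\right) = 2 U \left(212 + U\right)$)
$\frac{463678 - 192919}{x{\left(C{\left(j{\left(6 \right)} \right)} \right)}} = \frac{463678 - 192919}{2 \left(- \frac{3}{6}\right)^{4} \left(212 + \left(- \frac{3}{6}\right)^{4}\right)} = \frac{270759}{2 \left(\left(-3\right) \frac{1}{6}\right)^{4} \left(212 + \left(\left(-3\right) \frac{1}{6}\right)^{4}\right)} = \frac{270759}{2 \left(- \frac{1}{2}\right)^{4} \left(212 + \left(- \frac{1}{2}\right)^{4}\right)} = \frac{270759}{2 \cdot \frac{1}{16} \left(212 + \frac{1}{16}\right)} = \frac{270759}{2 \cdot \frac{1}{16} \cdot \frac{3393}{16}} = \frac{270759}{\frac{3393}{128}} = 270759 \cdot \frac{128}{3393} = \frac{11552384}{1131}$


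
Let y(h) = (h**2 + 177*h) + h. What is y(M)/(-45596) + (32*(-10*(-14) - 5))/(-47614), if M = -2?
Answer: -22526824/271375993 ≈ -0.083010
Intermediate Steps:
y(h) = h**2 + 178*h
y(M)/(-45596) + (32*(-10*(-14) - 5))/(-47614) = -2*(178 - 2)/(-45596) + (32*(-10*(-14) - 5))/(-47614) = -2*176*(-1/45596) + (32*(140 - 5))*(-1/47614) = -352*(-1/45596) + (32*135)*(-1/47614) = 88/11399 + 4320*(-1/47614) = 88/11399 - 2160/23807 = -22526824/271375993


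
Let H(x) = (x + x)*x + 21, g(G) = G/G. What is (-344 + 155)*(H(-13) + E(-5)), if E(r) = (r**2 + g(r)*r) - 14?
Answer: -68985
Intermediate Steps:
g(G) = 1
E(r) = -14 + r + r**2 (E(r) = (r**2 + 1*r) - 14 = (r**2 + r) - 14 = (r + r**2) - 14 = -14 + r + r**2)
H(x) = 21 + 2*x**2 (H(x) = (2*x)*x + 21 = 2*x**2 + 21 = 21 + 2*x**2)
(-344 + 155)*(H(-13) + E(-5)) = (-344 + 155)*((21 + 2*(-13)**2) + (-14 - 5 + (-5)**2)) = -189*((21 + 2*169) + (-14 - 5 + 25)) = -189*((21 + 338) + 6) = -189*(359 + 6) = -189*365 = -68985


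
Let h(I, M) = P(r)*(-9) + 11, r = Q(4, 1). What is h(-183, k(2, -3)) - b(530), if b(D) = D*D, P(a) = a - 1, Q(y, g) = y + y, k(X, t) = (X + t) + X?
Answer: -280952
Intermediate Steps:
k(X, t) = t + 2*X
Q(y, g) = 2*y
r = 8 (r = 2*4 = 8)
P(a) = -1 + a
b(D) = D²
h(I, M) = -52 (h(I, M) = (-1 + 8)*(-9) + 11 = 7*(-9) + 11 = -63 + 11 = -52)
h(-183, k(2, -3)) - b(530) = -52 - 1*530² = -52 - 1*280900 = -52 - 280900 = -280952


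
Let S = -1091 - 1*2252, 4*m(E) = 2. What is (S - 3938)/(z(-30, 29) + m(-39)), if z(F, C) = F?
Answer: 14562/59 ≈ 246.81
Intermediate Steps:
m(E) = ½ (m(E) = (¼)*2 = ½)
S = -3343 (S = -1091 - 2252 = -3343)
(S - 3938)/(z(-30, 29) + m(-39)) = (-3343 - 3938)/(-30 + ½) = -7281/(-59/2) = -7281*(-2/59) = 14562/59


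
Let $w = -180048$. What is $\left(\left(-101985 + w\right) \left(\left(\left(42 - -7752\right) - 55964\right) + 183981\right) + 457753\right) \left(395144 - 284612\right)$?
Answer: $-4233676911337320$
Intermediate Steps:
$\left(\left(-101985 + w\right) \left(\left(\left(42 - -7752\right) - 55964\right) + 183981\right) + 457753\right) \left(395144 - 284612\right) = \left(\left(-101985 - 180048\right) \left(\left(\left(42 - -7752\right) - 55964\right) + 183981\right) + 457753\right) \left(395144 - 284612\right) = \left(- 282033 \left(\left(\left(42 + 7752\right) - 55964\right) + 183981\right) + 457753\right) 110532 = \left(- 282033 \left(\left(7794 - 55964\right) + 183981\right) + 457753\right) 110532 = \left(- 282033 \left(-48170 + 183981\right) + 457753\right) 110532 = \left(\left(-282033\right) 135811 + 457753\right) 110532 = \left(-38303183763 + 457753\right) 110532 = \left(-38302726010\right) 110532 = -4233676911337320$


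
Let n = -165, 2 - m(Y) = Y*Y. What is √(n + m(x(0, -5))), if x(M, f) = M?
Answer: I*√163 ≈ 12.767*I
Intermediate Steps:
m(Y) = 2 - Y² (m(Y) = 2 - Y*Y = 2 - Y²)
√(n + m(x(0, -5))) = √(-165 + (2 - 1*0²)) = √(-165 + (2 - 1*0)) = √(-165 + (2 + 0)) = √(-165 + 2) = √(-163) = I*√163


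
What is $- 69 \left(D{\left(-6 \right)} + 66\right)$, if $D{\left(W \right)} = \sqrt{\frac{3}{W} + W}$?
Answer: $-4554 - \frac{69 i \sqrt{26}}{2} \approx -4554.0 - 175.92 i$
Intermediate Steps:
$D{\left(W \right)} = \sqrt{W + \frac{3}{W}}$
$- 69 \left(D{\left(-6 \right)} + 66\right) = - 69 \left(\sqrt{-6 + \frac{3}{-6}} + 66\right) = - 69 \left(\sqrt{-6 + 3 \left(- \frac{1}{6}\right)} + 66\right) = - 69 \left(\sqrt{-6 - \frac{1}{2}} + 66\right) = - 69 \left(\sqrt{- \frac{13}{2}} + 66\right) = - 69 \left(\frac{i \sqrt{26}}{2} + 66\right) = - 69 \left(66 + \frac{i \sqrt{26}}{2}\right) = -4554 - \frac{69 i \sqrt{26}}{2}$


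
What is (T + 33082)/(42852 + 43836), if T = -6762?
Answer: 235/774 ≈ 0.30362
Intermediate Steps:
(T + 33082)/(42852 + 43836) = (-6762 + 33082)/(42852 + 43836) = 26320/86688 = 26320*(1/86688) = 235/774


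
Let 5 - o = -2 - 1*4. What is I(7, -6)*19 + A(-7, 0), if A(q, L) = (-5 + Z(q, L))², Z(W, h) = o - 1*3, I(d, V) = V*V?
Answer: 693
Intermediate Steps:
o = 11 (o = 5 - (-2 - 1*4) = 5 - (-2 - 4) = 5 - 1*(-6) = 5 + 6 = 11)
I(d, V) = V²
Z(W, h) = 8 (Z(W, h) = 11 - 1*3 = 11 - 3 = 8)
A(q, L) = 9 (A(q, L) = (-5 + 8)² = 3² = 9)
I(7, -6)*19 + A(-7, 0) = (-6)²*19 + 9 = 36*19 + 9 = 684 + 9 = 693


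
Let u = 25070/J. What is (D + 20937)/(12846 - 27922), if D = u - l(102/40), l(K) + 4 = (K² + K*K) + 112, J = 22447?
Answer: -93456341953/67682194400 ≈ -1.3808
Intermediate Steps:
u = 25070/22447 ≈ 1.1169
l(K) = 108 + 2*K² (l(K) = -4 + ((K² + K*K) + 112) = -4 + ((K² + K²) + 112) = -4 + (2*K² + 112) = -4 + (112 + 2*K²) = 108 + 2*K²)
D = -538225847/4489400 (D = 25070/22447 - (108 + 2*(102/40)²) = 25070/22447 - (108 + 2*(102*(1/40))²) = 25070/22447 - (108 + 2*(51/20)²) = 25070/22447 - (108 + 2*(2601/400)) = 25070/22447 - (108 + 2601/200) = 25070/22447 - 1*24201/200 = 25070/22447 - 24201/200 = -538225847/4489400 ≈ -119.89)
(D + 20937)/(12846 - 27922) = (-538225847/4489400 + 20937)/(12846 - 27922) = (93456341953/4489400)/(-15076) = (93456341953/4489400)*(-1/15076) = -93456341953/67682194400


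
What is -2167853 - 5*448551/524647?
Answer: -1137359815646/524647 ≈ -2.1679e+6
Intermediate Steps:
-2167853 - 5*448551/524647 = -2167853 - 1*2242755/524647 = -2167853 - 2242755/524647 = -1137359815646/524647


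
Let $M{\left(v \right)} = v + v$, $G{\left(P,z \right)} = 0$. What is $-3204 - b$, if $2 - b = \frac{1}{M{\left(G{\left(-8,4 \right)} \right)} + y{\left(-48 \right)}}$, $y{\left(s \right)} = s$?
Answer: $- \frac{153889}{48} \approx -3206.0$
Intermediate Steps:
$M{\left(v \right)} = 2 v$
$b = \frac{97}{48}$ ($b = 2 - \frac{1}{2 \cdot 0 - 48} = 2 - \frac{1}{0 - 48} = 2 - \frac{1}{-48} = 2 - - \frac{1}{48} = 2 + \frac{1}{48} = \frac{97}{48} \approx 2.0208$)
$-3204 - b = -3204 - \frac{97}{48} = - \frac{153889}{48}$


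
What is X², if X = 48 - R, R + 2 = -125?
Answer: 30625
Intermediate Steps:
R = -127 (R = -2 - 125 = -127)
X = 175 (X = 48 - 1*(-127) = 48 + 127 = 175)
X² = 175² = 30625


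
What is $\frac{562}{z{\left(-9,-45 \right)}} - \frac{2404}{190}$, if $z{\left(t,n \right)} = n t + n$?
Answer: $- \frac{37933}{3420} \approx -11.092$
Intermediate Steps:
$z{\left(t,n \right)} = n + n t$
$\frac{562}{z{\left(-9,-45 \right)}} - \frac{2404}{190} = \frac{562}{\left(-45\right) \left(1 - 9\right)} - \frac{2404}{190} = \frac{562}{\left(-45\right) \left(-8\right)} - \frac{1202}{95} = \frac{562}{360} - \frac{1202}{95} = 562 \cdot \frac{1}{360} - \frac{1202}{95} = \frac{281}{180} - \frac{1202}{95} = - \frac{37933}{3420}$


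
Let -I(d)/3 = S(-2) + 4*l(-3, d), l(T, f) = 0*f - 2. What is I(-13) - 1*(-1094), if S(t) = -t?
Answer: 1112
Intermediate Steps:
l(T, f) = -2 (l(T, f) = 0 - 2 = -2)
I(d) = 18 (I(d) = -3*(-1*(-2) + 4*(-2)) = -3*(2 - 8) = -3*(-6) = 18)
I(-13) - 1*(-1094) = 18 - 1*(-1094) = 18 + 1094 = 1112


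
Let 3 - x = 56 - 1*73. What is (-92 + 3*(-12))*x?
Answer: -2560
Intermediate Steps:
x = 20 (x = 3 - (56 - 1*73) = 3 - (56 - 73) = 3 - 1*(-17) = 3 + 17 = 20)
(-92 + 3*(-12))*x = (-92 + 3*(-12))*20 = (-92 - 36)*20 = -128*20 = -2560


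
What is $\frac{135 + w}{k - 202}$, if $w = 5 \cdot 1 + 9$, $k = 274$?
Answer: $\frac{149}{72} \approx 2.0694$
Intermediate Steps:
$w = 14$ ($w = 5 + 9 = 14$)
$\frac{135 + w}{k - 202} = \frac{135 + 14}{274 - 202} = \frac{149}{72}$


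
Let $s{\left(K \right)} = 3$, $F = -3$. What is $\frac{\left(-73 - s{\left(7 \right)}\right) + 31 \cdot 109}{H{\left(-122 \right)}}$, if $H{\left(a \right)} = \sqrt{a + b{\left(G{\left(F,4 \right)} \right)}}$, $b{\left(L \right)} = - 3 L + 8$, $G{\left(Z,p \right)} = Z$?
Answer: $- \frac{1101 i \sqrt{105}}{35} \approx - 322.34 i$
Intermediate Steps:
$b{\left(L \right)} = 8 - 3 L$
$H{\left(a \right)} = \sqrt{17 + a}$ ($H{\left(a \right)} = \sqrt{a + \left(8 - -9\right)} = \sqrt{a + \left(8 + 9\right)} = \sqrt{a + 17} = \sqrt{17 + a}$)
$\frac{\left(-73 - s{\left(7 \right)}\right) + 31 \cdot 109}{H{\left(-122 \right)}} = \frac{\left(-73 - 3\right) + 31 \cdot 109}{\sqrt{17 - 122}} = \frac{\left(-73 - 3\right) + 3379}{\sqrt{-105}} = \frac{-76 + 3379}{i \sqrt{105}} = 3303 \left(- \frac{i \sqrt{105}}{105}\right) = - \frac{1101 i \sqrt{105}}{35}$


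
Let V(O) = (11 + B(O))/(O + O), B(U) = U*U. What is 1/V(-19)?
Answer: -19/186 ≈ -0.10215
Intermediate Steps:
B(U) = U²
V(O) = (11 + O²)/(2*O) (V(O) = (11 + O²)/(O + O) = (11 + O²)/((2*O)) = (11 + O²)*(1/(2*O)) = (11 + O²)/(2*O))
1/V(-19) = 1/((½)*(11 + (-19)²)/(-19)) = 1/((½)*(-1/19)*(11 + 361)) = 1/((½)*(-1/19)*372) = 1/(-186/19) = -19/186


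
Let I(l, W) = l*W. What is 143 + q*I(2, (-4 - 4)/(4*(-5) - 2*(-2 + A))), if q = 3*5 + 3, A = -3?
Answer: 859/5 ≈ 171.80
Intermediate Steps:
q = 18 (q = 15 + 3 = 18)
I(l, W) = W*l
143 + q*I(2, (-4 - 4)/(4*(-5) - 2*(-2 + A))) = 143 + 18*(((-4 - 4)/(4*(-5) - 2*(-2 - 3)))*2) = 143 + 18*(-8/(-20 - 2*(-5))*2) = 143 + 18*(-8/(-20 + 10)*2) = 143 + 18*(-8/(-10)*2) = 143 + 18*(-8*(-⅒)*2) = 143 + 18*((⅘)*2) = 143 + 18*(8/5) = 143 + 144/5 = 859/5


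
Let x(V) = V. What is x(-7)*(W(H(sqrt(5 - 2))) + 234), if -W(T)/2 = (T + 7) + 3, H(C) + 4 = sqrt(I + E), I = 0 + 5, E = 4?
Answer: -1512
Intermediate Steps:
I = 5
H(C) = -1 (H(C) = -4 + sqrt(5 + 4) = -4 + sqrt(9) = -4 + 3 = -1)
W(T) = -20 - 2*T (W(T) = -2*((T + 7) + 3) = -2*((7 + T) + 3) = -2*(10 + T) = -20 - 2*T)
x(-7)*(W(H(sqrt(5 - 2))) + 234) = -7*((-20 - 2*(-1)) + 234) = -7*((-20 + 2) + 234) = -7*(-18 + 234) = -7*216 = -1512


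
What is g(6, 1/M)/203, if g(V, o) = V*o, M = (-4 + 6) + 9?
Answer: 6/2233 ≈ 0.0026870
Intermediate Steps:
M = 11 (M = 2 + 9 = 11)
g(6, 1/M)/203 = (6/11)/203 = (6*(1/11))*(1/203) = (6/11)*(1/203) = 6/2233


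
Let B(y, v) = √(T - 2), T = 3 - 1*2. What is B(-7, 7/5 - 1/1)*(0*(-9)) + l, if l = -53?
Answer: -53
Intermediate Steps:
T = 1 (T = 3 - 2 = 1)
B(y, v) = I (B(y, v) = √(1 - 2) = √(-1) = I)
B(-7, 7/5 - 1/1)*(0*(-9)) + l = I*(0*(-9)) - 53 = I*0 - 53 = 0 - 53 = -53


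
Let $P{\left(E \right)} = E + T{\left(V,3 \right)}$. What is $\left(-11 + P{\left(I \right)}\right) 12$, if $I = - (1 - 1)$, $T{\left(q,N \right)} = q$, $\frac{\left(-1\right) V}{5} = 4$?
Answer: $-372$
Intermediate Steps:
$V = -20$ ($V = \left(-5\right) 4 = -20$)
$I = 0$ ($I = \left(-1\right) 0 = 0$)
$P{\left(E \right)} = -20 + E$ ($P{\left(E \right)} = E - 20 = -20 + E$)
$\left(-11 + P{\left(I \right)}\right) 12 = \left(-11 + \left(-20 + 0\right)\right) 12 = \left(-11 - 20\right) 12 = \left(-31\right) 12 = -372$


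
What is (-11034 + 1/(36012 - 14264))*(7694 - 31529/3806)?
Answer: -638135245180535/7524808 ≈ -8.4804e+7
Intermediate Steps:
(-11034 + 1/(36012 - 14264))*(7694 - 31529/3806) = (-11034 + 1/21748)*(7694 - 31529*1/3806) = (-11034 + 1/21748)*(7694 - 31529/3806) = -239967431/21748*29251835/3806 = -638135245180535/7524808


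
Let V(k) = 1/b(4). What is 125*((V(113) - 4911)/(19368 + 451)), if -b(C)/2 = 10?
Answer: -2455525/79276 ≈ -30.974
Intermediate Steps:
b(C) = -20 (b(C) = -2*10 = -20)
V(k) = -1/20 (V(k) = 1/(-20) = -1/20)
125*((V(113) - 4911)/(19368 + 451)) = 125*((-1/20 - 4911)/(19368 + 451)) = 125*(-98221/20/19819) = 125*(-98221/20*1/19819) = 125*(-98221/396380) = -2455525/79276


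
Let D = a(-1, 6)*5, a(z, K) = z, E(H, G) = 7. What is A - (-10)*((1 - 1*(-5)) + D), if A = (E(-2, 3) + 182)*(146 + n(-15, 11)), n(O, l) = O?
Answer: 24769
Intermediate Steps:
D = -5 (D = -1*5 = -5)
A = 24759 (A = (7 + 182)*(146 - 15) = 189*131 = 24759)
A - (-10)*((1 - 1*(-5)) + D) = 24759 - (-10)*((1 - 1*(-5)) - 5) = 24759 - (-10)*((1 + 5) - 5) = 24759 - (-10)*(6 - 5) = 24759 - (-10) = 24759 - 1*(-10) = 24759 + 10 = 24769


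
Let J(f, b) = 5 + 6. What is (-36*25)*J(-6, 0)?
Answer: -9900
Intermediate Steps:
J(f, b) = 11
(-36*25)*J(-6, 0) = -36*25*11 = -900*11 = -9900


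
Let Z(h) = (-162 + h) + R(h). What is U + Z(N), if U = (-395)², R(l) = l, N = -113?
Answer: 155637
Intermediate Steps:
Z(h) = -162 + 2*h (Z(h) = (-162 + h) + h = -162 + 2*h)
U = 156025
U + Z(N) = 156025 + (-162 + 2*(-113)) = 156025 + (-162 - 226) = 156025 - 388 = 155637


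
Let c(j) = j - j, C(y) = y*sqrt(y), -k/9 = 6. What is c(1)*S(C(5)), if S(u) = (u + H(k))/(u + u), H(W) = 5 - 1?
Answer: 0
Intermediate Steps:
k = -54 (k = -9*6 = -54)
C(y) = y**(3/2)
c(j) = 0
H(W) = 4
S(u) = (4 + u)/(2*u) (S(u) = (u + 4)/(u + u) = (4 + u)/((2*u)) = (4 + u)*(1/(2*u)) = (4 + u)/(2*u))
c(1)*S(C(5)) = 0*((4 + 5**(3/2))/(2*(5**(3/2)))) = 0*((4 + 5*sqrt(5))/(2*((5*sqrt(5))))) = 0*((sqrt(5)/25)*(4 + 5*sqrt(5))/2) = 0*(sqrt(5)*(4 + 5*sqrt(5))/50) = 0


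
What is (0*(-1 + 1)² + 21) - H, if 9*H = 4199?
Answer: -4010/9 ≈ -445.56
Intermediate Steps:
H = 4199/9 (H = (⅑)*4199 = 4199/9 ≈ 466.56)
(0*(-1 + 1)² + 21) - H = (0*(-1 + 1)² + 21) - 1*4199/9 = (0*0² + 21) - 4199/9 = (0*0 + 21) - 4199/9 = (0 + 21) - 4199/9 = 21 - 4199/9 = -4010/9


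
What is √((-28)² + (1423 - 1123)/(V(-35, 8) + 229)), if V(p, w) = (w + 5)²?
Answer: √31077034/199 ≈ 28.013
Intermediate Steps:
V(p, w) = (5 + w)²
√((-28)² + (1423 - 1123)/(V(-35, 8) + 229)) = √((-28)² + (1423 - 1123)/((5 + 8)² + 229)) = √(784 + 300/(13² + 229)) = √(784 + 300/(169 + 229)) = √(784 + 300/398) = √(784 + 300*(1/398)) = √(784 + 150/199) = √(156166/199) = √31077034/199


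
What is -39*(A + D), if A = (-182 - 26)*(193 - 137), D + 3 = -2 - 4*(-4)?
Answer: 453843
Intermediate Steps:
D = 11 (D = -3 + (-2 - 4*(-4)) = -3 + (-2 + 16) = -3 + 14 = 11)
A = -11648 (A = -208*56 = -11648)
-39*(A + D) = -39*(-11648 + 11) = -39*(-11637) = 453843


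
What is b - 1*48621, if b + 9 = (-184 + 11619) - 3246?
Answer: -40441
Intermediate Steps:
b = 8180 (b = -9 + ((-184 + 11619) - 3246) = -9 + (11435 - 3246) = -9 + 8189 = 8180)
b - 1*48621 = 8180 - 1*48621 = 8180 - 48621 = -40441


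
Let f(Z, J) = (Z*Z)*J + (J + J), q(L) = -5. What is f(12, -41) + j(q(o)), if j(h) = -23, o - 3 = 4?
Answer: -6009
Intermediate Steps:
o = 7 (o = 3 + 4 = 7)
f(Z, J) = 2*J + J*Z² (f(Z, J) = Z²*J + 2*J = J*Z² + 2*J = 2*J + J*Z²)
f(12, -41) + j(q(o)) = -41*(2 + 12²) - 23 = -41*(2 + 144) - 23 = -41*146 - 23 = -5986 - 23 = -6009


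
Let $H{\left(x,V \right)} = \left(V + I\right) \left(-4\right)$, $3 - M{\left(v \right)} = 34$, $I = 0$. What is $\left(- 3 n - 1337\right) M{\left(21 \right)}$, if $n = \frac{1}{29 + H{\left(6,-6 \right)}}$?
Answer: $\frac{2196784}{53} \approx 41449.0$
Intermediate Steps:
$M{\left(v \right)} = -31$ ($M{\left(v \right)} = 3 - 34 = -31$)
$H{\left(x,V \right)} = - 4 V$ ($H{\left(x,V \right)} = \left(V + 0\right) \left(-4\right) = V \left(-4\right) = - 4 V$)
$n = \frac{1}{53}$ ($n = \frac{1}{29 - -24} = \frac{1}{29 + 24} = \frac{1}{53} \approx 0.018868$)
$\left(- 3 n - 1337\right) M{\left(21 \right)} = \left(\left(-3\right) \frac{1}{53} - 1337\right) \left(-31\right) = \left(- \frac{3}{53} - 1337\right) \left(-31\right) = \left(- \frac{70864}{53}\right) \left(-31\right) = \frac{2196784}{53}$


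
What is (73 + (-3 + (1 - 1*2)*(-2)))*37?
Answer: 2664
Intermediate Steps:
(73 + (-3 + (1 - 1*2)*(-2)))*37 = (73 + (-3 + (1 - 2)*(-2)))*37 = (73 + (-3 - 1*(-2)))*37 = (73 + (-3 + 2))*37 = (73 - 1)*37 = 72*37 = 2664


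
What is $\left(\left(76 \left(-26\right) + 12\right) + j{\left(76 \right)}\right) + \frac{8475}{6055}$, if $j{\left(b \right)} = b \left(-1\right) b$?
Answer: $- \frac{9371445}{1211} \approx -7738.6$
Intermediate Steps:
$j{\left(b \right)} = - b^{2}$ ($j{\left(b \right)} = - b b = - b^{2}$)
$\left(\left(76 \left(-26\right) + 12\right) + j{\left(76 \right)}\right) + \frac{8475}{6055} = \left(\left(76 \left(-26\right) + 12\right) - 76^{2}\right) + \frac{8475}{6055} = \left(\left(-1976 + 12\right) - 5776\right) + 8475 \cdot \frac{1}{6055} = \left(-1964 - 5776\right) + \frac{1695}{1211} = -7740 + \frac{1695}{1211} = - \frac{9371445}{1211}$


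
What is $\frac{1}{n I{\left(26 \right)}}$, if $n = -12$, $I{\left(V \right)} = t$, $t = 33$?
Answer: $- \frac{1}{396} \approx -0.0025253$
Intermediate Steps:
$I{\left(V \right)} = 33$
$\frac{1}{n I{\left(26 \right)}} = \frac{1}{\left(-12\right) 33} = \frac{1}{-396} = - \frac{1}{396}$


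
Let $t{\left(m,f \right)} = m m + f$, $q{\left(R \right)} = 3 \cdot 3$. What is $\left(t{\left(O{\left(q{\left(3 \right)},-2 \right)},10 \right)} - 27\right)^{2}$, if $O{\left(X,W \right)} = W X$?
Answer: $94249$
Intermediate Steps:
$q{\left(R \right)} = 9$
$t{\left(m,f \right)} = f + m^{2}$ ($t{\left(m,f \right)} = m^{2} + f = f + m^{2}$)
$\left(t{\left(O{\left(q{\left(3 \right)},-2 \right)},10 \right)} - 27\right)^{2} = \left(\left(10 + \left(\left(-2\right) 9\right)^{2}\right) - 27\right)^{2} = \left(\left(10 + \left(-18\right)^{2}\right) - 27\right)^{2} = \left(\left(10 + 324\right) - 27\right)^{2} = \left(334 - 27\right)^{2} = 307^{2} = 94249$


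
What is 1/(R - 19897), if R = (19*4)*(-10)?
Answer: -1/20657 ≈ -4.8410e-5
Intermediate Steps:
R = -760 (R = 76*(-10) = -760)
1/(R - 19897) = 1/(-760 - 19897) = 1/(-20657) = -1/20657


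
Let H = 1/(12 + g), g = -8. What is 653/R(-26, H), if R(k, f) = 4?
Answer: 653/4 ≈ 163.25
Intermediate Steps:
H = ¼ (H = 1/(12 - 8) = 1/4 = ¼ ≈ 0.25000)
653/R(-26, H) = 653/4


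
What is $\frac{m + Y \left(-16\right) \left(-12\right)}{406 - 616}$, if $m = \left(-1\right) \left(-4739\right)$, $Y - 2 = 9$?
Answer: $- \frac{6851}{210} \approx -32.624$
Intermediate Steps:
$Y = 11$ ($Y = 2 + 9 = 11$)
$m = 4739$
$\frac{m + Y \left(-16\right) \left(-12\right)}{406 - 616} = \frac{4739 + 11 \left(-16\right) \left(-12\right)}{406 - 616} = \frac{4739 - -2112}{-210} = \left(4739 + 2112\right) \left(- \frac{1}{210}\right) = 6851 \left(- \frac{1}{210}\right) = - \frac{6851}{210}$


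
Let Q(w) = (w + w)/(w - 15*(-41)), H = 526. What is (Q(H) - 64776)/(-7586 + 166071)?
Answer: -73908364/180831385 ≈ -0.40871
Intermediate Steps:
Q(w) = 2*w/(615 + w) (Q(w) = (2*w)/(w + 615) = (2*w)/(615 + w) = 2*w/(615 + w))
(Q(H) - 64776)/(-7586 + 166071) = (2*526/(615 + 526) - 64776)/(-7586 + 166071) = (2*526/1141 - 64776)/158485 = (2*526*(1/1141) - 64776)*(1/158485) = (1052/1141 - 64776)*(1/158485) = -73908364/1141*1/158485 = -73908364/180831385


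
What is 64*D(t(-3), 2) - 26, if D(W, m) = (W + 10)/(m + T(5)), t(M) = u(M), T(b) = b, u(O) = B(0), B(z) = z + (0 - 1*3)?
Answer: 38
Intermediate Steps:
B(z) = -3 + z (B(z) = z + (0 - 3) = z - 3 = -3 + z)
u(O) = -3 (u(O) = -3 + 0 = -3)
t(M) = -3
D(W, m) = (10 + W)/(5 + m) (D(W, m) = (W + 10)/(m + 5) = (10 + W)/(5 + m))
64*D(t(-3), 2) - 26 = 64*((10 - 3)/(5 + 2)) - 26 = 64*(7/7) - 26 = 64*((1/7)*7) - 26 = 64*1 - 26 = 64 - 26 = 38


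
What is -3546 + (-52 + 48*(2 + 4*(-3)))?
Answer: -4078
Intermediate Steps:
-3546 + (-52 + 48*(2 + 4*(-3))) = -3546 + (-52 + 48*(2 - 12)) = -3546 + (-52 + 48*(-10)) = -3546 + (-52 - 480) = -3546 - 532 = -4078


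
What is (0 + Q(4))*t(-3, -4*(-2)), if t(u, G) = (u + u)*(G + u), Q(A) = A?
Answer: -120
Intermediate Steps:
t(u, G) = 2*u*(G + u) (t(u, G) = (2*u)*(G + u) = 2*u*(G + u))
(0 + Q(4))*t(-3, -4*(-2)) = (0 + 4)*(2*(-3)*(-4*(-2) - 3)) = 4*(2*(-3)*(8 - 3)) = 4*(2*(-3)*5) = 4*(-30) = -120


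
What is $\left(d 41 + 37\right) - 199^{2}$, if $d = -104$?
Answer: $-43828$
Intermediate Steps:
$\left(d 41 + 37\right) - 199^{2} = \left(\left(-104\right) 41 + 37\right) - 199^{2} = \left(-4264 + 37\right) - 39601 = -4227 - 39601 = -43828$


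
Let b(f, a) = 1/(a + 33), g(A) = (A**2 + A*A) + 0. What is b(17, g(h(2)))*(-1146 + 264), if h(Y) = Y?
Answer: -882/41 ≈ -21.512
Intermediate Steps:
g(A) = 2*A**2 (g(A) = (A**2 + A**2) + 0 = 2*A**2 + 0 = 2*A**2)
b(f, a) = 1/(33 + a)
b(17, g(h(2)))*(-1146 + 264) = (-1146 + 264)/(33 + 2*2**2) = -882/(33 + 2*4) = -882/(33 + 8) = -882/41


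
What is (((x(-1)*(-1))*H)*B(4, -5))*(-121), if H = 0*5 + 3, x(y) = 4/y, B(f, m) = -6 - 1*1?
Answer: 10164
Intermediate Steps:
B(f, m) = -7 (B(f, m) = -6 - 1 = -7)
H = 3 (H = 0 + 3 = 3)
(((x(-1)*(-1))*H)*B(4, -5))*(-121) = ((((4/(-1))*(-1))*3)*(-7))*(-121) = ((((4*(-1))*(-1))*3)*(-7))*(-121) = ((-4*(-1)*3)*(-7))*(-121) = ((4*3)*(-7))*(-121) = (12*(-7))*(-121) = -84*(-121) = 10164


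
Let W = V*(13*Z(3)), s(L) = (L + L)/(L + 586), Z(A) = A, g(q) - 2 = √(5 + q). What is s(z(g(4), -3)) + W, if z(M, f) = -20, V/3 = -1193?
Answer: -39501443/283 ≈ -1.3958e+5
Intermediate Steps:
g(q) = 2 + √(5 + q)
V = -3579 (V = 3*(-1193) = -3579)
s(L) = 2*L/(586 + L) (s(L) = (2*L)/(586 + L) = 2*L/(586 + L))
W = -139581 (W = -46527*3 = -3579*39 = -139581)
s(z(g(4), -3)) + W = 2*(-20)/(586 - 20) - 139581 = 2*(-20)/566 - 139581 = 2*(-20)*(1/566) - 139581 = -20/283 - 139581 = -39501443/283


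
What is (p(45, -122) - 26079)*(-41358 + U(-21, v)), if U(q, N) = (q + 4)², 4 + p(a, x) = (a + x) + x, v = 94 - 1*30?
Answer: 1079375458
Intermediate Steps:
v = 64 (v = 94 - 30 = 64)
p(a, x) = -4 + a + 2*x (p(a, x) = -4 + ((a + x) + x) = -4 + (a + 2*x) = -4 + a + 2*x)
U(q, N) = (4 + q)²
(p(45, -122) - 26079)*(-41358 + U(-21, v)) = ((-4 + 45 + 2*(-122)) - 26079)*(-41358 + (4 - 21)²) = ((-4 + 45 - 244) - 26079)*(-41358 + (-17)²) = (-203 - 26079)*(-41358 + 289) = -26282*(-41069) = 1079375458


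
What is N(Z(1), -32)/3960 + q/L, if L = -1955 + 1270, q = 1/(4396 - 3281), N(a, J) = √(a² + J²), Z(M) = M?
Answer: -1/763775 + √41/792 ≈ 0.0080834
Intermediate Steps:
N(a, J) = √(J² + a²)
q = 1/1115 ≈ 0.00089686
L = -685
N(Z(1), -32)/3960 + q/L = √((-32)² + 1²)/3960 + (1/1115)/(-685) = √(1024 + 1)*(1/3960) + (1/1115)*(-1/685) = √1025*(1/3960) - 1/763775 = (5*√41)*(1/3960) - 1/763775 = √41/792 - 1/763775 = -1/763775 + √41/792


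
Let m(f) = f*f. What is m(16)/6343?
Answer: 256/6343 ≈ 0.040359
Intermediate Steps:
m(f) = f**2
m(16)/6343 = 16**2/6343 = 256*(1/6343) = 256/6343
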